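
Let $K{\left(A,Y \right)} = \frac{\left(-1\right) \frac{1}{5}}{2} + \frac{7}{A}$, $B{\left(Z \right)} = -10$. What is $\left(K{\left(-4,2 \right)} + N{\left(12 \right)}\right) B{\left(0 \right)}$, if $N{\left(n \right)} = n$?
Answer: $- \frac{203}{2} \approx -101.5$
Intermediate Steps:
$K{\left(A,Y \right)} = - \frac{1}{10} + \frac{7}{A}$ ($K{\left(A,Y \right)} = \left(-1\right) \frac{1}{5} \cdot \frac{1}{2} + \frac{7}{A} = \left(- \frac{1}{5}\right) \frac{1}{2} + \frac{7}{A} = - \frac{1}{10} + \frac{7}{A}$)
$\left(K{\left(-4,2 \right)} + N{\left(12 \right)}\right) B{\left(0 \right)} = \left(\frac{70 - -4}{10 \left(-4\right)} + 12\right) \left(-10\right) = \left(\frac{1}{10} \left(- \frac{1}{4}\right) \left(70 + 4\right) + 12\right) \left(-10\right) = \left(\frac{1}{10} \left(- \frac{1}{4}\right) 74 + 12\right) \left(-10\right) = \left(- \frac{37}{20} + 12\right) \left(-10\right) = \frac{203}{20} \left(-10\right) = - \frac{203}{2}$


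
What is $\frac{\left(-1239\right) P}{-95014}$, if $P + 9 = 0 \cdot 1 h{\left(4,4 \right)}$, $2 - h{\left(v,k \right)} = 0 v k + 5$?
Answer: $- \frac{11151}{95014} \approx -0.11736$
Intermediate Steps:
$h{\left(v,k \right)} = -3$ ($h{\left(v,k \right)} = 2 - \left(0 v k + 5\right) = 2 - \left(0 k + 5\right) = 2 - \left(0 + 5\right) = 2 - 5 = -3$)
$P = -9$ ($P = -9 + 0 \cdot 1 \left(-3\right) = -9 + 0 \left(-3\right) = -9 + 0 = -9$)
$\frac{\left(-1239\right) P}{-95014} = \frac{\left(-1239\right) \left(-9\right)}{-95014} = 11151 \left(- \frac{1}{95014}\right) = - \frac{11151}{95014}$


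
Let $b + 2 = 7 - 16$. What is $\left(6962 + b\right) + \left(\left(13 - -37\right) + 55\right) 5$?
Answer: $7476$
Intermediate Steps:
$b = -11$ ($b = -2 + \left(7 - 16\right) = -2 - 9 = -11$)
$\left(6962 + b\right) + \left(\left(13 - -37\right) + 55\right) 5 = \left(6962 - 11\right) + \left(\left(13 - -37\right) + 55\right) 5 = 6951 + \left(\left(13 + 37\right) + 55\right) 5 = 6951 + \left(50 + 55\right) 5 = 6951 + 105 \cdot 5 = 6951 + 525 = 7476$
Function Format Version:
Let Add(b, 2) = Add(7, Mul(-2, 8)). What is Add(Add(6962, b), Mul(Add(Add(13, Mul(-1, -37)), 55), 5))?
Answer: 7476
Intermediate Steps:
b = -11 (b = Add(-2, Add(7, Mul(-2, 8))) = Add(-2, Add(7, -16)) = Add(-2, -9) = -11)
Add(Add(6962, b), Mul(Add(Add(13, Mul(-1, -37)), 55), 5)) = Add(Add(6962, -11), Mul(Add(Add(13, Mul(-1, -37)), 55), 5)) = Add(6951, Mul(Add(Add(13, 37), 55), 5)) = Add(6951, Mul(Add(50, 55), 5)) = Add(6951, Mul(105, 5)) = Add(6951, 525) = 7476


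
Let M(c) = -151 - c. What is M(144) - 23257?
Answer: -23552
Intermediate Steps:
M(144) - 23257 = (-151 - 1*144) - 23257 = (-151 - 144) - 23257 = -295 - 23257 = -23552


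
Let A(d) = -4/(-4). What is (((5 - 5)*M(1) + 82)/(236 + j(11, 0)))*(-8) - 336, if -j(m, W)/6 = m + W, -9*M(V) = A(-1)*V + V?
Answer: -28888/85 ≈ -339.86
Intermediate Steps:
A(d) = 1 (A(d) = -4*(-¼) = 1)
M(V) = -2*V/9 (M(V) = -(1*V + V)/9 = -(V + V)/9 = -2*V/9)
j(m, W) = -6*W - 6*m (j(m, W) = -6*(m + W) = -6*(W + m) = -6*W - 6*m)
(((5 - 5)*M(1) + 82)/(236 + j(11, 0)))*(-8) - 336 = (((5 - 5)*(-2/9*1) + 82)/(236 + (-6*0 - 6*11)))*(-8) - 336 = ((0*(-2/9) + 82)/(236 + (0 - 66)))*(-8) - 336 = ((0 + 82)/(236 - 66))*(-8) - 336 = (82/170)*(-8) - 336 = (82*(1/170))*(-8) - 336 = (41/85)*(-8) - 336 = -328/85 - 336 = -28888/85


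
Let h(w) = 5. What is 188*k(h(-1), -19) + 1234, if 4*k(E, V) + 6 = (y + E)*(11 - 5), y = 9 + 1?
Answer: 5182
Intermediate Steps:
y = 10
k(E, V) = 27/2 + 3*E/2 (k(E, V) = -3/2 + ((10 + E)*(11 - 5))/4 = -3/2 + ((10 + E)*6)/4 = -3/2 + (60 + 6*E)/4 = -3/2 + (15 + 3*E/2) = 27/2 + 3*E/2)
188*k(h(-1), -19) + 1234 = 188*(27/2 + (3/2)*5) + 1234 = 188*(27/2 + 15/2) + 1234 = 188*21 + 1234 = 3948 + 1234 = 5182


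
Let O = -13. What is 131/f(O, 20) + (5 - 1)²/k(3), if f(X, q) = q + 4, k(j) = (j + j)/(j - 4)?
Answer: 67/24 ≈ 2.7917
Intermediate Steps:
k(j) = 2*j/(-4 + j) (k(j) = (2*j)/(-4 + j) = 2*j/(-4 + j))
f(X, q) = 4 + q
131/f(O, 20) + (5 - 1)²/k(3) = 131/(4 + 20) + (5 - 1)²/((2*3/(-4 + 3))) = 131/24 + 4²/((2*3/(-1))) = 131*(1/24) + 16/((2*3*(-1))) = 131/24 + 16/(-6) = 131/24 + 16*(-⅙) = 131/24 - 8/3 = 67/24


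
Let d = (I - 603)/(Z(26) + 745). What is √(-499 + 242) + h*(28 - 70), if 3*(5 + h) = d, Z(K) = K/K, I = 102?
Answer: 81837/373 + I*√257 ≈ 219.4 + 16.031*I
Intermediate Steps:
Z(K) = 1
d = -501/746 (d = (102 - 603)/(1 + 745) = -501/746 ≈ -0.67158)
h = -3897/746 (h = -5 + (⅓)*(-501/746) = -5 - 167/746 = -3897/746 ≈ -5.2239)
√(-499 + 242) + h*(28 - 70) = √(-499 + 242) - 3897*(28 - 70)/746 = √(-257) - 3897/746*(-42) = I*√257 + 81837/373 = 81837/373 + I*√257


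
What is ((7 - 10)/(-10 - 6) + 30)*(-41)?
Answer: -19803/16 ≈ -1237.7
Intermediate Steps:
((7 - 10)/(-10 - 6) + 30)*(-41) = (-3/(-16) + 30)*(-41) = (-3*(-1/16) + 30)*(-41) = (3/16 + 30)*(-41) = (483/16)*(-41) = -19803/16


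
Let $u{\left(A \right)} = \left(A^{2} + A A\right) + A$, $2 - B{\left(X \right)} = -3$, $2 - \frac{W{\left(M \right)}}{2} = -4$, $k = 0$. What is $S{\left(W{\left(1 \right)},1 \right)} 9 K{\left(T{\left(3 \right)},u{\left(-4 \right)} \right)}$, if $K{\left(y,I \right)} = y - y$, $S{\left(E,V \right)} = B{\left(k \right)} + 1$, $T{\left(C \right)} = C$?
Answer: $0$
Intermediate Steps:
$W{\left(M \right)} = 12$ ($W{\left(M \right)} = 4 - -8 = 4 + 8 = 12$)
$B{\left(X \right)} = 5$ ($B{\left(X \right)} = 2 - -3 = 2 + 3 = 5$)
$u{\left(A \right)} = A + 2 A^{2}$ ($u{\left(A \right)} = \left(A^{2} + A^{2}\right) + A = 2 A^{2} + A = A + 2 A^{2}$)
$S{\left(E,V \right)} = 6$ ($S{\left(E,V \right)} = 5 + 1 = 6$)
$K{\left(y,I \right)} = 0$
$S{\left(W{\left(1 \right)},1 \right)} 9 K{\left(T{\left(3 \right)},u{\left(-4 \right)} \right)} = 6 \cdot 9 \cdot 0 = 54 \cdot 0 = 0$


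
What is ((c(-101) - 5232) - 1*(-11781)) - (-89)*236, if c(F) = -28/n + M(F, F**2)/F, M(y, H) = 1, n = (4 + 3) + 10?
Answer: 47305656/1717 ≈ 27551.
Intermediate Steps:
n = 17 (n = 7 + 10 = 17)
c(F) = -28/17 + 1/F
((c(-101) - 5232) - 1*(-11781)) - (-89)*236 = (((-28/17 + 1/(-101)) - 5232) - 1*(-11781)) - (-89)*236 = (((-28/17 - 1/101) - 5232) + 11781) - 1*(-21004) = ((-2845/1717 - 5232) + 11781) + 21004 = (-8986189/1717 + 11781) + 21004 = 11241788/1717 + 21004 = 47305656/1717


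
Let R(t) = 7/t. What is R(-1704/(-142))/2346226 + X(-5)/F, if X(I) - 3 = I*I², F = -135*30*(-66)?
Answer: -286083647/627146209800 ≈ -0.00045617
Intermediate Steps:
F = 267300 (F = -4050*(-66) = 267300)
X(I) = 3 + I³ (X(I) = 3 + I*I² = 3 + I³)
R(-1704/(-142))/2346226 + X(-5)/F = (7/((-1704/(-142))))/2346226 + (3 + (-5)³)/267300 = (7/((-1704*(-1/142))))*(1/2346226) + (3 - 125)*(1/267300) = (7/12)*(1/2346226) - 122*1/267300 = (7*(1/12))*(1/2346226) - 61/133650 = (7/12)*(1/2346226) - 61/133650 = 7/28154712 - 61/133650 = -286083647/627146209800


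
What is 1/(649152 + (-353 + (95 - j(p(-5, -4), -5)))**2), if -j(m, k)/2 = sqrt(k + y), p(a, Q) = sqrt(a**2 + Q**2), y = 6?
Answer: 1/714688 ≈ 1.3992e-6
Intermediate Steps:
p(a, Q) = sqrt(Q**2 + a**2)
j(m, k) = -2*sqrt(6 + k) (j(m, k) = -2*sqrt(k + 6) = -2*sqrt(6 + k))
1/(649152 + (-353 + (95 - j(p(-5, -4), -5)))**2) = 1/(649152 + (-353 + (95 - (-2)*sqrt(6 - 5)))**2) = 1/(649152 + (-353 + (95 - (-2)*sqrt(1)))**2) = 1/(649152 + (-353 + (95 - (-2)))**2) = 1/(649152 + (-353 + (95 - 1*(-2)))**2) = 1/(649152 + (-353 + (95 + 2))**2) = 1/(649152 + (-353 + 97)**2) = 1/(649152 + (-256)**2) = 1/(649152 + 65536) = 1/714688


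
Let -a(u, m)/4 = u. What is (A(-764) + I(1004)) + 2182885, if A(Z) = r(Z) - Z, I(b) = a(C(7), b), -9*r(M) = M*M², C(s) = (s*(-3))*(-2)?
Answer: 465595073/9 ≈ 5.1733e+7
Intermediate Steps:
C(s) = 6*s (C(s) = -3*s*(-2) = 6*s)
r(M) = -M³/9 (r(M) = -M*M²/9 = -M³/9)
a(u, m) = -4*u
I(b) = -168 (I(b) = -24*7 = -4*42 = -168)
A(Z) = -Z - Z³/9 (A(Z) = -Z³/9 - Z = -Z - Z³/9)
(A(-764) + I(1004)) + 2182885 = ((-1*(-764) - ⅑*(-764)³) - 168) + 2182885 = ((764 - ⅑*(-445943744)) - 168) + 2182885 = ((764 + 445943744/9) - 168) + 2182885 = (445950620/9 - 168) + 2182885 = 445949108/9 + 2182885 = 465595073/9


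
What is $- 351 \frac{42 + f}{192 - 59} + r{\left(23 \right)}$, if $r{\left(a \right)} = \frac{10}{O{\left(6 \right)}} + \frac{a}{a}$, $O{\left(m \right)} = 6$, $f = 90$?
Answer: $- \frac{137932}{399} \approx -345.69$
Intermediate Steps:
$r{\left(a \right)} = \frac{8}{3}$ ($r{\left(a \right)} = \frac{10}{6} + \frac{a}{a} = 10 \cdot \frac{1}{6} + 1 = \frac{5}{3} + 1 = \frac{8}{3}$)
$- 351 \frac{42 + f}{192 - 59} + r{\left(23 \right)} = - 351 \frac{42 + 90}{192 - 59} + \frac{8}{3} = - 351 \cdot \frac{132}{133} + \frac{8}{3} = - 351 \cdot 132 \cdot \frac{1}{133} + \frac{8}{3} = \left(-351\right) \frac{132}{133} + \frac{8}{3} = - \frac{46332}{133} + \frac{8}{3} = - \frac{137932}{399}$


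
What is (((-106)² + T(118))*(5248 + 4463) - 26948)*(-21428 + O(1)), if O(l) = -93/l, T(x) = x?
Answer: -2372297405666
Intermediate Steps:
(((-106)² + T(118))*(5248 + 4463) - 26948)*(-21428 + O(1)) = (((-106)² + 118)*(5248 + 4463) - 26948)*(-21428 - 93/1) = ((11236 + 118)*9711 - 26948)*(-21428 - 93*1) = (11354*9711 - 26948)*(-21428 - 93) = (110258694 - 26948)*(-21521) = 110231746*(-21521) = -2372297405666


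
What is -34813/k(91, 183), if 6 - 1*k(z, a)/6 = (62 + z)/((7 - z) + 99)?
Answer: 174065/126 ≈ 1381.5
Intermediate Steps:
k(z, a) = 36 - 6*(62 + z)/(106 - z) (k(z, a) = 36 - 6*(62 + z)/((7 - z) + 99) = 36 - 6*(62 + z)/(106 - z))
-34813/k(91, 183) = -34813*(-106 + 91)/(42*(-82 + 91)) = -34813/(42*9/(-15)) = -34813/(42*(-1/15)*9) = -34813/(-126/5) = -34813*(-5/126) = 174065/126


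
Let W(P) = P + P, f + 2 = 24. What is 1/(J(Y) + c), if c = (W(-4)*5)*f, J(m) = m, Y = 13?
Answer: -1/867 ≈ -0.0011534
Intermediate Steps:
f = 22 (f = -2 + 24 = 22)
W(P) = 2*P
c = -880 (c = ((2*(-4))*5)*22 = -8*5*22 = -40*22 = -880)
1/(J(Y) + c) = 1/(13 - 880) = 1/(-867) = -1/867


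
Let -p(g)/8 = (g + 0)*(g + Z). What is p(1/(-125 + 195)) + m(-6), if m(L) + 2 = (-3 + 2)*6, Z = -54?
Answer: -2242/1225 ≈ -1.8302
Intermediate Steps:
m(L) = -8 (m(L) = -2 + (-3 + 2)*6 = -2 - 1*6 = -2 - 6 = -8)
p(g) = -8*g*(-54 + g) (p(g) = -8*(g + 0)*(g - 54) = -8*g*(-54 + g))
p(1/(-125 + 195)) + m(-6) = 8*(54 - 1/(-125 + 195))/(-125 + 195) - 8 = 8*(54 - 1/70)/70 - 8 = 8*(1/70)*(54 - 1*1/70) - 8 = 8*(1/70)*(54 - 1/70) - 8 = 8*(1/70)*(3779/70) - 8 = 7558/1225 - 8 = -2242/1225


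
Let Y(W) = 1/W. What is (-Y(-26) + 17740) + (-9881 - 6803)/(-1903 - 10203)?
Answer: 2792108665/157378 ≈ 17741.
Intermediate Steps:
(-Y(-26) + 17740) + (-9881 - 6803)/(-1903 - 10203) = (-1/(-26) + 17740) + (-9881 - 6803)/(-1903 - 10203) = (-1*(-1/26) + 17740) - 16684/(-12106) = (1/26 + 17740) - 16684*(-1/12106) = 461241/26 + 8342/6053 = 2792108665/157378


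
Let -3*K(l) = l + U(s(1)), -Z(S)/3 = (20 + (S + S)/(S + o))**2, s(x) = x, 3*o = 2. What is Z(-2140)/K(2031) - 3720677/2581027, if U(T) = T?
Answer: 2370510056512801/3375481272695149 ≈ 0.70227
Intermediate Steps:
o = 2/3 (o = (1/3)*2 = 2/3 ≈ 0.66667)
Z(S) = -3*(20 + 2*S/(2/3 + S))**2 (Z(S) = -3*(20 + (S + S)/(S + 2/3))**2 = -3*(20 + (2*S)/(2/3 + S))**2 = -3*(20 + 2*S/(2/3 + S))**2)
K(l) = -1/3 - l/3 (K(l) = -(l + 1)/3 = -(1 + l)/3 = -1/3 - l/3)
Z(-2140)/K(2031) - 3720677/2581027 = (-12*(20 + 33*(-2140))**2/(2 + 3*(-2140))**2)/(-1/3 - 1/3*2031) - 3720677/2581027 = (-12*(20 - 70620)**2/(2 - 6420)**2)/(-1/3 - 677) - 3720677*1/2581027 = (-12*(-70600)**2/(-6418)**2)/(-2032/3) - 3720677/2581027 = -12*1/41190724*4984360000*(-3/2032) - 3720677/2581027 = -14953080000/10297681*(-3/2032) - 3720677/2581027 = 2803702500/1307805487 - 3720677/2581027 = 2370510056512801/3375481272695149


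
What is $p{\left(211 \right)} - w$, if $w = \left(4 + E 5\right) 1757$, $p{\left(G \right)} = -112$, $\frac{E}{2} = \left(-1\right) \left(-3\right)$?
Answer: $-59850$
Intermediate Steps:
$E = 6$ ($E = 2 \left(\left(-1\right) \left(-3\right)\right) = 2 \cdot 3 = 6$)
$w = 59738$ ($w = \left(4 + 6 \cdot 5\right) 1757 = \left(4 + 30\right) 1757 = 34 \cdot 1757 = 59738$)
$p{\left(211 \right)} - w = -112 - 59738 = -59850$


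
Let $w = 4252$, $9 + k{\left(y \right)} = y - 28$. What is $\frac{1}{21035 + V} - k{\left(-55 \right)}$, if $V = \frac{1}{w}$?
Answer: $\frac{8228559784}{89440821} \approx 92.0$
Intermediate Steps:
$k{\left(y \right)} = -37 + y$ ($k{\left(y \right)} = -9 + \left(y - 28\right) = -9 + \left(-28 + y\right) = -37 + y$)
$V = \frac{1}{4252} \approx 0.00023518$
$\frac{1}{21035 + V} - k{\left(-55 \right)} = \frac{1}{21035 + \frac{1}{4252}} - \left(-37 - 55\right) = \frac{1}{\frac{89440821}{4252}} - -92 = \frac{4252}{89440821} + 92 = \frac{8228559784}{89440821}$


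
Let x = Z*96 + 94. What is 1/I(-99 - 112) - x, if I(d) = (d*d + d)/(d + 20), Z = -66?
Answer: 276582829/44310 ≈ 6242.0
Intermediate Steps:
I(d) = (d + d²)/(20 + d) (I(d) = (d² + d)/(20 + d) = (d + d²)/(20 + d))
x = -6242 (x = -66*96 + 94 = -6336 + 94 = -6242)
1/I(-99 - 112) - x = 1/((-99 - 112)*(1 + (-99 - 112))/(20 + (-99 - 112))) - 1*(-6242) = 1/(-211*(1 - 211)/(20 - 211)) + 6242 = 1/(-211*(-210)/(-191)) + 6242 = 1/(-211*(-1/191)*(-210)) + 6242 = 1/(-44310/191) + 6242 = -191/44310 + 6242 = 276582829/44310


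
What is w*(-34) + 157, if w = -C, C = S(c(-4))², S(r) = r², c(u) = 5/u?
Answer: 30721/128 ≈ 240.01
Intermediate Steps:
C = 625/256 (C = ((5/(-4))²)² = ((5*(-¼))²)² = ((-5/4)²)² = (25/16)² = 625/256 ≈ 2.4414)
w = -625/256 (w = -1*625/256 = -625/256 ≈ -2.4414)
w*(-34) + 157 = -625/256*(-34) + 157 = 10625/128 + 157 = 30721/128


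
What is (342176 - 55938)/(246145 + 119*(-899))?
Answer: 143119/69582 ≈ 2.0568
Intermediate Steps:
(342176 - 55938)/(246145 + 119*(-899)) = 286238/(246145 - 106981) = 286238/139164 = 286238*(1/139164) = 143119/69582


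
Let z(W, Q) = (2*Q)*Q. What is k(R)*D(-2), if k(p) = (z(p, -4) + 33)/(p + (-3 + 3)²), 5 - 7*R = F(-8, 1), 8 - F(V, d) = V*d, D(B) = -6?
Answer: 2730/11 ≈ 248.18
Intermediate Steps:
F(V, d) = 8 - V*d
R = -11/7 (R = 5/7 - (8 - 1*(-8)*1)/7 = 5/7 - (8 + 8)/7 = 5/7 - ⅐*16 = 5/7 - 16/7 = -11/7 ≈ -1.5714)
z(W, Q) = 2*Q²
k(p) = 65/p (k(p) = (2*(-4)² + 33)/(p + (-3 + 3)²) = (2*16 + 33)/(p + 0²) = (32 + 33)/(p + 0) = 65/p)
k(R)*D(-2) = (65/(-11/7))*(-6) = (65*(-7/11))*(-6) = -455/11*(-6) = 2730/11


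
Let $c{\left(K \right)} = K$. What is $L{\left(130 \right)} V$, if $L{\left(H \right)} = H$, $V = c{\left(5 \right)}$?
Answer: $650$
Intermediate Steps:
$V = 5$
$L{\left(130 \right)} V = 130 \cdot 5 = 650$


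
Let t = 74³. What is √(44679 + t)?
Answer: √449903 ≈ 670.75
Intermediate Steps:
t = 405224
√(44679 + t) = √(44679 + 405224) = √449903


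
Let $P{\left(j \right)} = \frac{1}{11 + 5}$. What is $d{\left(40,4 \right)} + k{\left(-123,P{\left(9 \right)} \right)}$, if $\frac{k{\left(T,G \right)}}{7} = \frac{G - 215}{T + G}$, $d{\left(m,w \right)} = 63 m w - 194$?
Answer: $\frac{2781405}{281} \approx 9898.2$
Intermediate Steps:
$P{\left(j \right)} = \frac{1}{16}$
$d{\left(m,w \right)} = -194 + 63 m w$ ($d{\left(m,w \right)} = 63 m w - 194 = -194 + 63 m w$)
$k{\left(T,G \right)} = \frac{7 \left(-215 + G\right)}{G + T}$ ($k{\left(T,G \right)} = 7 \frac{G - 215}{T + G} = 7 \frac{-215 + G}{G + T} = \frac{7 \left(-215 + G\right)}{G + T}$)
$d{\left(40,4 \right)} + k{\left(-123,P{\left(9 \right)} \right)} = \left(-194 + 63 \cdot 40 \cdot 4\right) + \frac{7 \left(-215 + \frac{1}{16}\right)}{\frac{1}{16} - 123} = \left(-194 + 10080\right) + 7 \frac{1}{- \frac{1967}{16}} \left(- \frac{3439}{16}\right) = 9886 + 7 \left(- \frac{16}{1967}\right) \left(- \frac{3439}{16}\right) = 9886 + \frac{3439}{281} = \frac{2781405}{281}$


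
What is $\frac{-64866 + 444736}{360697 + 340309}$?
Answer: $\frac{189935}{350503} \approx 0.54189$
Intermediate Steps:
$\frac{-64866 + 444736}{360697 + 340309} = \frac{379870}{701006} = 379870 \cdot \frac{1}{701006} = \frac{189935}{350503}$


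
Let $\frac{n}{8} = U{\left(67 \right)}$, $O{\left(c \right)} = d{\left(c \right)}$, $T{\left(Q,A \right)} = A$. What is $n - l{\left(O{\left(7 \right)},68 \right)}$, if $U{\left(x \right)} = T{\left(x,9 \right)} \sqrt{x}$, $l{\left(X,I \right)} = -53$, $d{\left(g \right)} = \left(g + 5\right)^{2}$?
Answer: $53 + 72 \sqrt{67} \approx 642.35$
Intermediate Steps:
$d{\left(g \right)} = \left(5 + g\right)^{2}$
$O{\left(c \right)} = \left(5 + c\right)^{2}$
$U{\left(x \right)} = 9 \sqrt{x}$
$n = 72 \sqrt{67}$ ($n = 8 \cdot 9 \sqrt{67} = 72 \sqrt{67} \approx 589.35$)
$n - l{\left(O{\left(7 \right)},68 \right)} = 72 \sqrt{67} - -53 = 72 \sqrt{67} + 53 = 53 + 72 \sqrt{67}$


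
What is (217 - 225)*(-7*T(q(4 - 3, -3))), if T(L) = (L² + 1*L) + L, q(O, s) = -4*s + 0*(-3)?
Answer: 9408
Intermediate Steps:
q(O, s) = -4*s (q(O, s) = -4*s + 0 = -4*s)
T(L) = L² + 2*L (T(L) = (L² + L) + L = (L + L²) + L = L² + 2*L)
(217 - 225)*(-7*T(q(4 - 3, -3))) = (217 - 225)*(-7*(-4*(-3))*(2 - 4*(-3))) = -(-56)*12*(2 + 12) = -(-56)*12*14 = -(-56)*168 = -8*(-1176) = 9408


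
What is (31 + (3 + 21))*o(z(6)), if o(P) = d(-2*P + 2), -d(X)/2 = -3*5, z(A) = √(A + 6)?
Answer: 1650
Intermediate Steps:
z(A) = √(6 + A)
d(X) = 30 (d(X) = -(-6)*5 = -2*(-15) = 30)
o(P) = 30
(31 + (3 + 21))*o(z(6)) = (31 + (3 + 21))*30 = (31 + 24)*30 = 55*30 = 1650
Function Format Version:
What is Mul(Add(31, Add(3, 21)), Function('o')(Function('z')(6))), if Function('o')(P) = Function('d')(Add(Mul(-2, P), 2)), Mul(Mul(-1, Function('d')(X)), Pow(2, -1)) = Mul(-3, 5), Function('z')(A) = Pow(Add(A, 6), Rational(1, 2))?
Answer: 1650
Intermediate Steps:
Function('z')(A) = Pow(Add(6, A), Rational(1, 2))
Function('d')(X) = 30 (Function('d')(X) = Mul(-2, Mul(-3, 5)) = Mul(-2, -15) = 30)
Function('o')(P) = 30
Mul(Add(31, Add(3, 21)), Function('o')(Function('z')(6))) = Mul(Add(31, Add(3, 21)), 30) = Mul(Add(31, 24), 30) = Mul(55, 30) = 1650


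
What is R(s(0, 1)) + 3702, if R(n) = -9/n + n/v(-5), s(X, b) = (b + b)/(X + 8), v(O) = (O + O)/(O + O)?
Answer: 14665/4 ≈ 3666.3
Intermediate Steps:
v(O) = 1 (v(O) = (2*O)/((2*O)) = (2*O)*(1/(2*O)) = 1)
s(X, b) = 2*b/(8 + X) (s(X, b) = (2*b)/(8 + X) = 2*b/(8 + X))
R(n) = n - 9/n (R(n) = -9/n + n/1 = -9/n + n*1 = -9/n + n = n - 9/n)
R(s(0, 1)) + 3702 = (2*1/(8 + 0) - 9/(2*1/(8 + 0))) + 3702 = (2*1/8 - 9/(2*1/8)) + 3702 = (2*1*(⅛) - 9/(2*1*(⅛))) + 3702 = (¼ - 9/¼) + 3702 = (¼ - 9*4) + 3702 = (¼ - 36) + 3702 = -143/4 + 3702 = 14665/4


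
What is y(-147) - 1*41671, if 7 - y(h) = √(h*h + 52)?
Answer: -41664 - √21661 ≈ -41811.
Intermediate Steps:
y(h) = 7 - √(52 + h²) (y(h) = 7 - √(h*h + 52) = 7 - √(h² + 52) = 7 - √(52 + h²))
y(-147) - 1*41671 = (7 - √(52 + (-147)²)) - 1*41671 = (7 - √(52 + 21609)) - 41671 = (7 - √21661) - 41671 = -41664 - √21661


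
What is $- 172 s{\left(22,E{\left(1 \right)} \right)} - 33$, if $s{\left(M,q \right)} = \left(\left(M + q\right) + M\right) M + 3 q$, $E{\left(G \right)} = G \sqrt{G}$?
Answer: $-170829$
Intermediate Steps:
$E{\left(G \right)} = G^{\frac{3}{2}}$
$s{\left(M,q \right)} = 3 q + M \left(q + 2 M\right)$ ($s{\left(M,q \right)} = \left(q + 2 M\right) M + 3 q = M \left(q + 2 M\right) + 3 q = 3 q + M \left(q + 2 M\right)$)
$- 172 s{\left(22,E{\left(1 \right)} \right)} - 33 = - 172 \left(2 \cdot 22^{2} + 3 \cdot 1^{\frac{3}{2}} + 22 \cdot 1^{\frac{3}{2}}\right) - 33 = - 172 \left(2 \cdot 484 + 3 \cdot 1 + 22 \cdot 1\right) - 33 = - 172 \left(968 + 3 + 22\right) - 33 = \left(-172\right) 993 - 33 = -170796 - 33 = -170829$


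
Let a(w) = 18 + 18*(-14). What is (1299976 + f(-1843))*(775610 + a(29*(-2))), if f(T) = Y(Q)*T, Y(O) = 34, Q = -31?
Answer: 959383580064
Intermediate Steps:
a(w) = -234 (a(w) = 18 - 252 = -234)
f(T) = 34*T
(1299976 + f(-1843))*(775610 + a(29*(-2))) = (1299976 + 34*(-1843))*(775610 - 234) = (1299976 - 62662)*775376 = 1237314*775376 = 959383580064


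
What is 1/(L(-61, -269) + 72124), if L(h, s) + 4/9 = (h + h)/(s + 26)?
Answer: 243/17526146 ≈ 1.3865e-5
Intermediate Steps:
L(h, s) = -4/9 + 2*h/(26 + s) (L(h, s) = -4/9 + (h + h)/(s + 26) = -4/9 + (2*h)/(26 + s) = -4/9 + 2*h/(26 + s))
1/(L(-61, -269) + 72124) = 1/(2*(-52 - 2*(-269) + 9*(-61))/(9*(26 - 269)) + 72124) = 1/((2/9)*(-52 + 538 - 549)/(-243) + 72124) = 1/((2/9)*(-1/243)*(-63) + 72124) = 1/(14/243 + 72124) = 1/(17526146/243) = 243/17526146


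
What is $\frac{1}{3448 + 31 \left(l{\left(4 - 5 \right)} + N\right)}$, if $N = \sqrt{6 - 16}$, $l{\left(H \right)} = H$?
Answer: $\frac{3417}{11685499} - \frac{31 i \sqrt{10}}{11685499} \approx 0.00029241 - 8.3891 \cdot 10^{-6} i$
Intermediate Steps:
$N = i \sqrt{10}$ ($N = \sqrt{-10} = i \sqrt{10} \approx 3.1623 i$)
$\frac{1}{3448 + 31 \left(l{\left(4 - 5 \right)} + N\right)} = \frac{1}{3448 + 31 \left(\left(4 - 5\right) + i \sqrt{10}\right)} = \frac{1}{3448 + 31 \left(-1 + i \sqrt{10}\right)} = \frac{1}{3448 - \left(31 - 31 i \sqrt{10}\right)} = \frac{1}{3417 + 31 i \sqrt{10}}$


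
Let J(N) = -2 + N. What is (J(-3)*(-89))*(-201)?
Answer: -89445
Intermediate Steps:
(J(-3)*(-89))*(-201) = ((-2 - 3)*(-89))*(-201) = -5*(-89)*(-201) = 445*(-201) = -89445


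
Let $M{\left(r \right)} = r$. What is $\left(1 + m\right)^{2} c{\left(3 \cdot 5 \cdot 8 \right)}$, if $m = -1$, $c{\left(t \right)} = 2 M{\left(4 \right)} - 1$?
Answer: $0$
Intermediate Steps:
$c{\left(t \right)} = 7$ ($c{\left(t \right)} = 2 \cdot 4 - 1 = 8 - 1 = 7$)
$\left(1 + m\right)^{2} c{\left(3 \cdot 5 \cdot 8 \right)} = \left(1 - 1\right)^{2} \cdot 7 = 0^{2} \cdot 7 = 0 \cdot 7 = 0$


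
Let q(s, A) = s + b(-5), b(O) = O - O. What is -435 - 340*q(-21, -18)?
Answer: 6705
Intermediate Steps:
b(O) = 0
q(s, A) = s (q(s, A) = s + 0 = s)
-435 - 340*q(-21, -18) = -435 - 340*(-21) = -435 + 7140 = 6705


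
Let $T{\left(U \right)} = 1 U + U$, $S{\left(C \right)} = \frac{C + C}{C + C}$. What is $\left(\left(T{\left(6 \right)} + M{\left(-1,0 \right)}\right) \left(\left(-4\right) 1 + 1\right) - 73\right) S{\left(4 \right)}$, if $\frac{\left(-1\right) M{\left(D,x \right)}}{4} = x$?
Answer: $-109$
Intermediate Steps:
$S{\left(C \right)} = 1$ ($S{\left(C \right)} = \frac{2 C}{2 C} = 2 C \frac{1}{2 C} = 1$)
$M{\left(D,x \right)} = - 4 x$
$T{\left(U \right)} = 2 U$ ($T{\left(U \right)} = U + U = 2 U$)
$\left(\left(T{\left(6 \right)} + M{\left(-1,0 \right)}\right) \left(\left(-4\right) 1 + 1\right) - 73\right) S{\left(4 \right)} = \left(\left(2 \cdot 6 - 0\right) \left(\left(-4\right) 1 + 1\right) - 73\right) 1 = \left(\left(12 + 0\right) \left(-4 + 1\right) - 73\right) 1 = \left(12 \left(-3\right) - 73\right) 1 = \left(-36 - 73\right) 1 = \left(-109\right) 1 = -109$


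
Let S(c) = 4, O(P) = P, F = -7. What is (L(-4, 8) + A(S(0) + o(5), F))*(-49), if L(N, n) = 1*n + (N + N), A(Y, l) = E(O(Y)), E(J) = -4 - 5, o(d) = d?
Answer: 441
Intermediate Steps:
E(J) = -9
A(Y, l) = -9
L(N, n) = n + 2*N
(L(-4, 8) + A(S(0) + o(5), F))*(-49) = ((8 + 2*(-4)) - 9)*(-49) = ((8 - 8) - 9)*(-49) = (0 - 9)*(-49) = -9*(-49) = 441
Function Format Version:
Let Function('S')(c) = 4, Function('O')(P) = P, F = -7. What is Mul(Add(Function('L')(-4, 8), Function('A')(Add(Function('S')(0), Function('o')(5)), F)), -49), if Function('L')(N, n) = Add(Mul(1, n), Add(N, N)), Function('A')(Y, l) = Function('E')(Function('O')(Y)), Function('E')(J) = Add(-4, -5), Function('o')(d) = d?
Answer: 441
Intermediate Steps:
Function('E')(J) = -9
Function('A')(Y, l) = -9
Function('L')(N, n) = Add(n, Mul(2, N))
Mul(Add(Function('L')(-4, 8), Function('A')(Add(Function('S')(0), Function('o')(5)), F)), -49) = Mul(Add(Add(8, Mul(2, -4)), -9), -49) = Mul(Add(Add(8, -8), -9), -49) = Mul(Add(0, -9), -49) = Mul(-9, -49) = 441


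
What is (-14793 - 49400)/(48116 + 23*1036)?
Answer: -2791/3128 ≈ -0.89226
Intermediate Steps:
(-14793 - 49400)/(48116 + 23*1036) = -64193/(48116 + 23828) = -64193/71944 = -64193*1/71944 = -2791/3128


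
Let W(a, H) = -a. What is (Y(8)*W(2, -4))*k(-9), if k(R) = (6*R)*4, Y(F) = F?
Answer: 3456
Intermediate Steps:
k(R) = 24*R
(Y(8)*W(2, -4))*k(-9) = (8*(-1*2))*(24*(-9)) = (8*(-2))*(-216) = -16*(-216) = 3456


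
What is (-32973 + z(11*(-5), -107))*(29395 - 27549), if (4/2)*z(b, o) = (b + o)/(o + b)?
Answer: -60867235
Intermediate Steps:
z(b, o) = ½ (z(b, o) = ((b + o)/(o + b))/2 = ((b + o)/(b + o))/2 = (½)*1 = ½)
(-32973 + z(11*(-5), -107))*(29395 - 27549) = (-32973 + ½)*(29395 - 27549) = -65945/2*1846 = -60867235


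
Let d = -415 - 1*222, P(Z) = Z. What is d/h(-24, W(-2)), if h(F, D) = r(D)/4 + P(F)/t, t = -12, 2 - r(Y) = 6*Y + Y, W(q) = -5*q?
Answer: 637/15 ≈ 42.467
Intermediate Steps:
r(Y) = 2 - 7*Y (r(Y) = 2 - (6*Y + Y) = 2 - 7*Y)
h(F, D) = ½ - 7*D/4 - F/12 (h(F, D) = (2 - 7*D)/4 + F/(-12) = (2 - 7*D)*(¼) + F*(-1/12) = (½ - 7*D/4) - F/12 = ½ - 7*D/4 - F/12)
d = -637 (d = -415 - 222 = -637)
d/h(-24, W(-2)) = -637/(½ - (-35)*(-2)/4 - 1/12*(-24)) = -637/(½ - 7/4*10 + 2) = -637/(½ - 35/2 + 2) = -637/(-15) = -637*(-1/15) = 637/15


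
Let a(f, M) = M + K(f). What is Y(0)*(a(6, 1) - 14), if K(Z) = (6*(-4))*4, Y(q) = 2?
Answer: -218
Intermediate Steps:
K(Z) = -96 (K(Z) = -24*4 = -96)
a(f, M) = -96 + M (a(f, M) = M - 96 = -96 + M)
Y(0)*(a(6, 1) - 14) = 2*((-96 + 1) - 14) = 2*(-95 - 14) = 2*(-109) = -218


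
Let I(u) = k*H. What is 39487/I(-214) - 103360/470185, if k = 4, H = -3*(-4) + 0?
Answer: 3712246763/4513776 ≈ 822.43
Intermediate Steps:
H = 12 (H = 12 + 0 = 12)
I(u) = 48 (I(u) = 4*12 = 48)
39487/I(-214) - 103360/470185 = 39487/48 - 103360/470185 = 39487*(1/48) - 103360*1/470185 = 39487/48 - 20672/94037 = 3712246763/4513776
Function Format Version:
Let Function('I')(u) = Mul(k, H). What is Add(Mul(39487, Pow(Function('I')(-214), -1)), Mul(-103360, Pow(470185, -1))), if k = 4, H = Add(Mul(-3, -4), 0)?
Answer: Rational(3712246763, 4513776) ≈ 822.43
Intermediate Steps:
H = 12 (H = Add(12, 0) = 12)
Function('I')(u) = 48 (Function('I')(u) = Mul(4, 12) = 48)
Add(Mul(39487, Pow(Function('I')(-214), -1)), Mul(-103360, Pow(470185, -1))) = Add(Mul(39487, Pow(48, -1)), Mul(-103360, Pow(470185, -1))) = Add(Mul(39487, Rational(1, 48)), Mul(-103360, Rational(1, 470185))) = Add(Rational(39487, 48), Rational(-20672, 94037)) = Rational(3712246763, 4513776)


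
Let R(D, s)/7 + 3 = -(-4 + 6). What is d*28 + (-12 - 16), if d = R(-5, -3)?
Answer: -1008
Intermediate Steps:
R(D, s) = -35 (R(D, s) = -21 + 7*(-(-4 + 6)) = -21 + 7*(-1*2) = -21 + 7*(-2) = -21 - 14 = -35)
d = -35
d*28 + (-12 - 16) = -35*28 + (-12 - 16) = -980 - 28 = -1008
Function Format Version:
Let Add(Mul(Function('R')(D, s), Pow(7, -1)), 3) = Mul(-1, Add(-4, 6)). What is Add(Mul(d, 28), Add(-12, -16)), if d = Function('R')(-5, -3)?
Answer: -1008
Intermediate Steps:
Function('R')(D, s) = -35 (Function('R')(D, s) = Add(-21, Mul(7, Mul(-1, Add(-4, 6)))) = Add(-21, Mul(7, Mul(-1, 2))) = Add(-21, Mul(7, -2)) = Add(-21, -14) = -35)
d = -35
Add(Mul(d, 28), Add(-12, -16)) = Add(Mul(-35, 28), Add(-12, -16)) = Add(-980, -28) = -1008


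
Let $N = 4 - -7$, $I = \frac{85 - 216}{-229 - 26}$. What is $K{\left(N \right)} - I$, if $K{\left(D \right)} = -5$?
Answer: $- \frac{1406}{255} \approx -5.5137$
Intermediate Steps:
$I = \frac{131}{255}$ ($I = - \frac{131}{-255} = \left(-131\right) \left(- \frac{1}{255}\right) = \frac{131}{255} \approx 0.51373$)
$N = 11$ ($N = 4 + 7 = 11$)
$K{\left(N \right)} - I = -5 - \frac{131}{255} = - \frac{1406}{255}$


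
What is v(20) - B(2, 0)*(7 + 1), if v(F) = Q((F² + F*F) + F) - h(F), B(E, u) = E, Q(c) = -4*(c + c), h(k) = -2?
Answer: -6574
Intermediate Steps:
Q(c) = -8*c
v(F) = 2 - 16*F² - 8*F (v(F) = -8*((F² + F*F) + F) - 1*(-2) = -8*((F² + F²) + F) + 2 = -8*(2*F² + F) + 2 = -8*(F + 2*F²) + 2 = (-16*F² - 8*F) + 2 = 2 - 16*F² - 8*F)
v(20) - B(2, 0)*(7 + 1) = (2 - 16*20² - 8*20) - 2*(7 + 1) = (2 - 16*400 - 160) - 2*8 = (2 - 6400 - 160) - 1*16 = -6558 - 16 = -6574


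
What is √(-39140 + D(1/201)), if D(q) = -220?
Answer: 8*I*√615 ≈ 198.39*I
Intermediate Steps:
√(-39140 + D(1/201)) = √(-39140 - 220) = √(-39360) = 8*I*√615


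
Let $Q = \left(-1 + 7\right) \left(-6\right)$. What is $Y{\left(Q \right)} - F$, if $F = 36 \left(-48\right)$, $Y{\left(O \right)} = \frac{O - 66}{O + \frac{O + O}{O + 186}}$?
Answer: $\frac{263081}{152} \approx 1730.8$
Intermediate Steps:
$Q = -36$ ($Q = 6 \left(-6\right) = -36$)
$Y{\left(O \right)} = \frac{-66 + O}{O + \frac{2 O}{186 + O}}$
$F = -1728$
$Y{\left(Q \right)} - F = \frac{-12276 + \left(-36\right)^{2} + 120 \left(-36\right)}{\left(-36\right) \left(188 - 36\right)} - -1728 = - \frac{-12276 + 1296 - 4320}{36 \cdot 152} + 1728 = \left(- \frac{1}{36}\right) \frac{1}{152} \left(-15300\right) + 1728 = \frac{425}{152} + 1728 = \frac{263081}{152}$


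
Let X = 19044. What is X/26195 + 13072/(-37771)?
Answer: 376889884/989411345 ≈ 0.38092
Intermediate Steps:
X/26195 + 13072/(-37771) = 19044/26195 + 13072/(-37771) = 19044*(1/26195) + 13072*(-1/37771) = 19044/26195 - 13072/37771 = 376889884/989411345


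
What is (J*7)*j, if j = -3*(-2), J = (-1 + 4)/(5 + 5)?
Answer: 63/5 ≈ 12.600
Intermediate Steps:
J = 3/10 ≈ 0.30000
j = 6
(J*7)*j = ((3/10)*7)*6 = (21/10)*6 = 63/5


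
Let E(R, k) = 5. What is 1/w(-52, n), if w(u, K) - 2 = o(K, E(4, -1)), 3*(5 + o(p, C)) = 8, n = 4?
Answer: -3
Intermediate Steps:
o(p, C) = -7/3 (o(p, C) = -5 + (1/3)*8 = -5 + 8/3 = -7/3)
w(u, K) = -1/3 (w(u, K) = 2 - 7/3 = -1/3)
1/w(-52, n) = 1/(-1/3) = -3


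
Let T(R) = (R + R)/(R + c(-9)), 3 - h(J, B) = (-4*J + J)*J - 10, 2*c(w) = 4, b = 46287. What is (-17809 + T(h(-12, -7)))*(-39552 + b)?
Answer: -17869600585/149 ≈ -1.1993e+8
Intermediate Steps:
c(w) = 2 (c(w) = (1/2)*4 = 2)
h(J, B) = 13 + 3*J**2 (h(J, B) = 3 - ((-4*J + J)*J - 10) = 3 - ((-3*J)*J - 10) = 3 - (-3*J**2 - 10) = 3 - (-10 - 3*J**2) = 3 + (10 + 3*J**2) = 13 + 3*J**2)
T(R) = 2*R/(2 + R) (T(R) = (R + R)/(R + 2) = (2*R)/(2 + R) = 2*R/(2 + R))
(-17809 + T(h(-12, -7)))*(-39552 + b) = (-17809 + 2*(13 + 3*(-12)**2)/(2 + (13 + 3*(-12)**2)))*(-39552 + 46287) = (-17809 + 2*(13 + 3*144)/(2 + (13 + 3*144)))*6735 = (-17809 + 2*(13 + 432)/(2 + (13 + 432)))*6735 = (-17809 + 2*445/(2 + 445))*6735 = (-17809 + 2*445/447)*6735 = (-17809 + 2*445*(1/447))*6735 = (-17809 + 890/447)*6735 = -7959733/447*6735 = -17869600585/149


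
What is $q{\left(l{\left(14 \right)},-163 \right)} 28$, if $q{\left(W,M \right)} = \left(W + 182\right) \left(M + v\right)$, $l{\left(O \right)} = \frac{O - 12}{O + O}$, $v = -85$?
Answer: $-1264304$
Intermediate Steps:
$l{\left(O \right)} = \frac{-12 + O}{2 O}$
$q{\left(W,M \right)} = \left(-85 + M\right) \left(182 + W\right)$ ($q{\left(W,M \right)} = \left(W + 182\right) \left(M - 85\right) = \left(182 + W\right) \left(-85 + M\right) = \left(-85 + M\right) \left(182 + W\right)$)
$q{\left(l{\left(14 \right)},-163 \right)} 28 = \left(-15470 - 85 \frac{-12 + 14}{2 \cdot 14} + 182 \left(-163\right) - 163 \frac{-12 + 14}{2 \cdot 14}\right) 28 = \left(-15470 - 85 \cdot \frac{1}{2} \cdot \frac{1}{14} \cdot 2 - 29666 - 163 \cdot \frac{1}{2} \cdot \frac{1}{14} \cdot 2\right) 28 = \left(-15470 - \frac{85}{14} - 29666 - \frac{163}{14}\right) 28 = \left(- \frac{316076}{7}\right) 28 = -1264304$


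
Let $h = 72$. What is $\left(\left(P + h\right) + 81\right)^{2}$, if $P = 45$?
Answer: $39204$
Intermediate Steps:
$\left(\left(P + h\right) + 81\right)^{2} = \left(\left(45 + 72\right) + 81\right)^{2} = \left(117 + 81\right)^{2} = 198^{2} = 39204$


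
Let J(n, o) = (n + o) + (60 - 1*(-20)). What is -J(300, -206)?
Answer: -174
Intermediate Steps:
J(n, o) = 80 + n + o (J(n, o) = (n + o) + (60 + 20) = (n + o) + 80 = 80 + n + o)
-J(300, -206) = -(80 + 300 - 206) = -1*174 = -174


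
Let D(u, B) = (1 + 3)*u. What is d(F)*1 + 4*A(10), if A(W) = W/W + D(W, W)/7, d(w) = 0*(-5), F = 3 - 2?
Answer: 188/7 ≈ 26.857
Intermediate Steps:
F = 1
d(w) = 0
D(u, B) = 4*u
A(W) = 1 + 4*W/7 (A(W) = W/W + (4*W)/7 = 1 + (4*W)*(1/7) = 1 + 4*W/7)
d(F)*1 + 4*A(10) = 0*1 + 4*(1 + (4/7)*10) = 0 + 4*(1 + 40/7) = 0 + 4*(47/7) = 0 + 188/7 = 188/7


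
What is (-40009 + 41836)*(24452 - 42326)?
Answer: -32655798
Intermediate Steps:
(-40009 + 41836)*(24452 - 42326) = 1827*(-17874) = -32655798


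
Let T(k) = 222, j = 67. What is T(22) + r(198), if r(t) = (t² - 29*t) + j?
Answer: 33751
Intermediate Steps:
r(t) = 67 + t² - 29*t (r(t) = (t² - 29*t) + 67 = 67 + t² - 29*t)
T(22) + r(198) = 222 + (67 + 198² - 29*198) = 222 + (67 + 39204 - 5742) = 222 + 33529 = 33751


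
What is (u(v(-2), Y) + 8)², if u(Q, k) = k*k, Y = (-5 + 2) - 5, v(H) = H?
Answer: 5184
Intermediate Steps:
Y = -8 (Y = -3 - 5 = -8)
u(Q, k) = k²
(u(v(-2), Y) + 8)² = ((-8)² + 8)² = (64 + 8)² = 72² = 5184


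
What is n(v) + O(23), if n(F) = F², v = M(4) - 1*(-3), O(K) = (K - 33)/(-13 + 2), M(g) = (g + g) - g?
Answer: 549/11 ≈ 49.909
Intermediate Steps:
M(g) = g (M(g) = 2*g - g = g)
O(K) = 3 - K/11 (O(K) = (-33 + K)/(-11) = (-33 + K)*(-1/11) = 3 - K/11)
v = 7 (v = 4 - 1*(-3) = 4 + 3 = 7)
n(v) + O(23) = 7² + (3 - 1/11*23) = 49 + (3 - 23/11) = 49 + 10/11 = 549/11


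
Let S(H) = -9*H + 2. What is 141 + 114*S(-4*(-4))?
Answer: -16047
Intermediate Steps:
S(H) = 2 - 9*H
141 + 114*S(-4*(-4)) = 141 + 114*(2 - (-36)*(-4)) = 141 + 114*(2 - 9*16) = 141 + 114*(2 - 144) = 141 + 114*(-142) = 141 - 16188 = -16047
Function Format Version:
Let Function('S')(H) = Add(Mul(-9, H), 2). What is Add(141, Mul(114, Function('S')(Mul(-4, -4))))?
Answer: -16047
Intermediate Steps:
Function('S')(H) = Add(2, Mul(-9, H))
Add(141, Mul(114, Function('S')(Mul(-4, -4)))) = Add(141, Mul(114, Add(2, Mul(-9, Mul(-4, -4))))) = Add(141, Mul(114, Add(2, Mul(-9, 16)))) = Add(141, Mul(114, Add(2, -144))) = Add(141, Mul(114, -142)) = Add(141, -16188) = -16047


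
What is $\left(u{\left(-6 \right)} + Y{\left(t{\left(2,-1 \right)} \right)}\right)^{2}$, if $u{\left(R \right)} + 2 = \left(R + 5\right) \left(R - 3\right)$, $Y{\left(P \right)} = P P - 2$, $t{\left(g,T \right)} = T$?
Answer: $36$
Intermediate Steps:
$Y{\left(P \right)} = -2 + P^{2}$ ($Y{\left(P \right)} = P^{2} + \left(-5 + 3\right) = P^{2} - 2 = -2 + P^{2}$)
$u{\left(R \right)} = -2 + \left(-3 + R\right) \left(5 + R\right)$ ($u{\left(R \right)} = -2 + \left(R + 5\right) \left(R - 3\right) = -2 + \left(5 + R\right) \left(-3 + R\right) = -2 + \left(-3 + R\right) \left(5 + R\right)$)
$\left(u{\left(-6 \right)} + Y{\left(t{\left(2,-1 \right)} \right)}\right)^{2} = \left(\left(-17 + \left(-6\right)^{2} + 2 \left(-6\right)\right) - \left(2 - \left(-1\right)^{2}\right)\right)^{2} = \left(\left(-17 + 36 - 12\right) + \left(-2 + 1\right)\right)^{2} = \left(7 - 1\right)^{2} = 6^{2} = 36$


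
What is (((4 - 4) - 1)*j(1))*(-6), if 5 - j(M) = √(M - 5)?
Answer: 30 - 12*I ≈ 30.0 - 12.0*I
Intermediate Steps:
j(M) = 5 - √(-5 + M) (j(M) = 5 - √(M - 5) = 5 - √(-5 + M))
(((4 - 4) - 1)*j(1))*(-6) = (((4 - 4) - 1)*(5 - √(-5 + 1)))*(-6) = ((0 - 1)*(5 - √(-4)))*(-6) = -(5 - 2*I)*(-6) = (-5 + 2*I)*(-6) = 30 - 12*I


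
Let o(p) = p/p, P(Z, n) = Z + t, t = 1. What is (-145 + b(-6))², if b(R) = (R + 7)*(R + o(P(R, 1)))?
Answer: 22500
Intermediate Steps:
P(Z, n) = 1 + Z (P(Z, n) = Z + 1 = 1 + Z)
o(p) = 1
b(R) = (1 + R)*(7 + R) (b(R) = (R + 7)*(R + 1) = (7 + R)*(1 + R) = (1 + R)*(7 + R))
(-145 + b(-6))² = (-145 + (7 + (-6)² + 8*(-6)))² = (-145 + (7 + 36 - 48))² = (-145 - 5)² = (-150)² = 22500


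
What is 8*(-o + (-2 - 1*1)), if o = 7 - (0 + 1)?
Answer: -72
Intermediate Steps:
o = 6 (o = 7 - 1*1 = 7 - 1 = 6)
8*(-o + (-2 - 1*1)) = 8*(-1*6 + (-2 - 1*1)) = 8*(-6 + (-2 - 1)) = 8*(-6 - 3) = 8*(-9) = -72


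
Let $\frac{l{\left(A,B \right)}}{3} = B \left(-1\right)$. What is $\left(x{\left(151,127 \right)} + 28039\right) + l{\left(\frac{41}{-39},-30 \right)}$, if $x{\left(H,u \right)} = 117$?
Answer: $28246$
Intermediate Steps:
$l{\left(A,B \right)} = - 3 B$ ($l{\left(A,B \right)} = 3 B \left(-1\right) = 3 \left(- B\right) = - 3 B$)
$\left(x{\left(151,127 \right)} + 28039\right) + l{\left(\frac{41}{-39},-30 \right)} = \left(117 + 28039\right) - -90 = 28156 + 90 = 28246$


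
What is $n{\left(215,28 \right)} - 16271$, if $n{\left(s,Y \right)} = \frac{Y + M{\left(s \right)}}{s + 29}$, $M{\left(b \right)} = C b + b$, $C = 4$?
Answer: $- \frac{3969021}{244} \approx -16266.0$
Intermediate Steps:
$M{\left(b \right)} = 5 b$ ($M{\left(b \right)} = 4 b + b = 5 b$)
$n{\left(s,Y \right)} = \frac{Y + 5 s}{29 + s}$ ($n{\left(s,Y \right)} = \frac{Y + 5 s}{s + 29} = \frac{Y + 5 s}{29 + s}$)
$n{\left(215,28 \right)} - 16271 = \frac{28 + 5 \cdot 215}{29 + 215} - 16271 = \frac{28 + 1075}{244} - 16271 = \frac{1}{244} \cdot 1103 - 16271 = \frac{1103}{244} - 16271 = - \frac{3969021}{244}$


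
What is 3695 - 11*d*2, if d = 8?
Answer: 3519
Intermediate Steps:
3695 - 11*d*2 = 3695 - 11*8*2 = 3695 - 88*2 = 3695 - 176 = 3519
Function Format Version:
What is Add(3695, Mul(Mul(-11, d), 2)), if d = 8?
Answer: 3519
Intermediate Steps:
Add(3695, Mul(Mul(-11, d), 2)) = Add(3695, Mul(Mul(-11, 8), 2)) = Add(3695, Mul(-88, 2)) = Add(3695, -176) = 3519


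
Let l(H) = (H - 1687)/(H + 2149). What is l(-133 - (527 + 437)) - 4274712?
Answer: -1124249952/263 ≈ -4.2747e+6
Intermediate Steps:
l(H) = (-1687 + H)/(2149 + H)
l(-133 - (527 + 437)) - 4274712 = (-1687 + (-133 - (527 + 437)))/(2149 + (-133 - (527 + 437))) - 4274712 = (-1687 + (-133 - 1*964))/(2149 + (-133 - 1*964)) - 4274712 = (-1687 + (-133 - 964))/(2149 + (-133 - 964)) - 4274712 = (-1687 - 1097)/(2149 - 1097) - 4274712 = -2784/1052 - 4274712 = (1/1052)*(-2784) - 4274712 = -696/263 - 4274712 = -1124249952/263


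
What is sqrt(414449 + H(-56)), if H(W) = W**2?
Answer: sqrt(417585) ≈ 646.21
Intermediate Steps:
sqrt(414449 + H(-56)) = sqrt(414449 + (-56)**2) = sqrt(414449 + 3136) = sqrt(417585)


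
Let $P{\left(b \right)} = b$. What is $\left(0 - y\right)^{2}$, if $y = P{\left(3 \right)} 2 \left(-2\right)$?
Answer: $144$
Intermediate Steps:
$y = -12$ ($y = 3 \cdot 2 \left(-2\right) = 3 \left(-4\right) = -12$)
$\left(0 - y\right)^{2} = \left(0 - -12\right)^{2} = \left(0 + 12\right)^{2} = 12^{2} = 144$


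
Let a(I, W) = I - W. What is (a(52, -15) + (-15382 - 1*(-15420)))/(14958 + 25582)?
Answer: 21/8108 ≈ 0.0025900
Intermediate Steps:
(a(52, -15) + (-15382 - 1*(-15420)))/(14958 + 25582) = ((52 - 1*(-15)) + (-15382 - 1*(-15420)))/(14958 + 25582) = ((52 + 15) + (-15382 + 15420))/40540 = (67 + 38)*(1/40540) = 105*(1/40540) = 21/8108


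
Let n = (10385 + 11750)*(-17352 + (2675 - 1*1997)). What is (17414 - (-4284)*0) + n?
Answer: -369061576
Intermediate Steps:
n = -369078990 (n = 22135*(-17352 + (2675 - 1997)) = 22135*(-17352 + 678) = 22135*(-16674) = -369078990)
(17414 - (-4284)*0) + n = (17414 - (-4284)*0) - 369078990 = (17414 - 1*0) - 369078990 = (17414 + 0) - 369078990 = 17414 - 369078990 = -369061576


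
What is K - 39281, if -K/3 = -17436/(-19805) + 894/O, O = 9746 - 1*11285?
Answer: -133034237833/3386655 ≈ -39282.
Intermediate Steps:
O = -1539 (O = 9746 - 11285 = -1539)
K = -3042778/3386655 (K = -3*(-17436/(-19805) + 894/(-1539)) = -3*(-17436*(-1/19805) + 894*(-1/1539)) = -3*(17436/19805 - 298/513) = -3*3042778/10159965 = -3042778/3386655 ≈ -0.89846)
K - 39281 = -3042778/3386655 - 39281 = -133034237833/3386655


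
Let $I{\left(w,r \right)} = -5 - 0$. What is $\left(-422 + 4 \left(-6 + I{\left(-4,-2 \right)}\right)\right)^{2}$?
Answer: $217156$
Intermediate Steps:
$I{\left(w,r \right)} = -5$ ($I{\left(w,r \right)} = -5 + 0 = -5$)
$\left(-422 + 4 \left(-6 + I{\left(-4,-2 \right)}\right)\right)^{2} = \left(-422 + 4 \left(-6 - 5\right)\right)^{2} = \left(-422 + 4 \left(-11\right)\right)^{2} = \left(-422 - 44\right)^{2} = \left(-466\right)^{2} = 217156$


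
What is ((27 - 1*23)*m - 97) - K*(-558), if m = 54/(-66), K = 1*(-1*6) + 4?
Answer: -13379/11 ≈ -1216.3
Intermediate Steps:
K = -2 (K = 1*(-6) + 4 = -6 + 4 = -2)
m = -9/11 (m = 54*(-1/66) = -9/11 ≈ -0.81818)
((27 - 1*23)*m - 97) - K*(-558) = ((27 - 1*23)*(-9/11) - 97) - (-2)*(-558) = ((27 - 23)*(-9/11) - 97) - 1*1116 = (4*(-9/11) - 97) - 1116 = (-36/11 - 97) - 1116 = -1103/11 - 1116 = -13379/11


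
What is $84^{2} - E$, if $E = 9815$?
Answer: $-2759$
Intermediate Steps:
$84^{2} - E = 84^{2} - 9815 = 7056 - 9815 = -2759$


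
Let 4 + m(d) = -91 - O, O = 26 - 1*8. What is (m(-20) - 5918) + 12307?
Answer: 6276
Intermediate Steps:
O = 18 (O = 26 - 8 = 18)
m(d) = -113 (m(d) = -4 + (-91 - 1*18) = -4 + (-91 - 18) = -4 - 109 = -113)
(m(-20) - 5918) + 12307 = (-113 - 5918) + 12307 = -6031 + 12307 = 6276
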